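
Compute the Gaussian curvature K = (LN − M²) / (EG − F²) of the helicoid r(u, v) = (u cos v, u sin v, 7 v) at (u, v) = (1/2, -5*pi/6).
K = -784/38809

Coefficients of the first fundamental form: E = 1, F = 0, G = u^2 + 49.
Coefficients of the second fundamental form: L = 0, M = -7/sqrt(u^2 + 49), N = 0.
Assemble K = (LN − M²)/(EG − F²) = -49/(u^2 + 49)^2. At (u, v) = (1/2, -5*pi/6): K = -784/38809.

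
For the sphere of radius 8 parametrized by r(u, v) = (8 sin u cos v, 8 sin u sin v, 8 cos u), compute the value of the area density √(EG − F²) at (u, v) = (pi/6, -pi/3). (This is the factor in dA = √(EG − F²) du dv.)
√(EG − F²)|_{(pi/6, -pi/3)} = 32

E = 64, F = 0, G = 64*sin(u)^2, so EG − F² = 4096*sin(u)^2. Taking the positive square root: √(EG − F²) = 64*Abs(sin(u)). At (u, v) = (pi/6, -pi/3): 32.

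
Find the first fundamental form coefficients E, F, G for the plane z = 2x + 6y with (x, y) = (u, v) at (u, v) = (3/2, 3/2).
E = 5;  F = 12;  G = 37

Partials: r_u = (1, 0, 2), r_v = (0, 1, 6). As functions of (u, v):
  E = r_u · r_u = 5,
  F = r_u · r_v = 12,
  G = r_v · r_v = 37.
Evaluating at (u, v) = (3/2, 3/2): E = 5, F = 12, G = 37.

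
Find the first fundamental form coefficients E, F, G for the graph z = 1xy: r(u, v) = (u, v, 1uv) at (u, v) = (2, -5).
E = 26;  F = -10;  G = 5

Partials: r_u = (1, 0, v), r_v = (0, 1, u). As functions of (u, v):
  E = r_u · r_u = v^2 + 1,
  F = r_u · r_v = u*v,
  G = r_v · r_v = u^2 + 1.
Evaluating at (u, v) = (2, -5): E = 26, F = -10, G = 5.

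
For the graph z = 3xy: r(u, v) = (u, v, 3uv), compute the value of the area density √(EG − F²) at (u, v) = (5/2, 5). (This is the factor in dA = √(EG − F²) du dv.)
√(EG − F²)|_{(5/2, 5)} = sqrt(1129)/2

E = 9*v^2 + 1, F = 9*u*v, G = 9*u^2 + 1, so EG − F² = 9*u^2 + 9*v^2 + 1. Taking the positive square root: √(EG − F²) = sqrt(9*u^2 + 9*v^2 + 1). At (u, v) = (5/2, 5): sqrt(1129)/2.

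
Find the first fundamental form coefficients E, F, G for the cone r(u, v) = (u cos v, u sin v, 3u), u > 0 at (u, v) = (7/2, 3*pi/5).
E = 10;  F = 0;  G = 49/4

Partials: r_u = (cos(v), sin(v), 3), r_v = (-u*sin(v), u*cos(v), 0). As functions of (u, v):
  E = r_u · r_u = 10,
  F = r_u · r_v = 0,
  G = r_v · r_v = u^2.
Evaluating at (u, v) = (7/2, 3*pi/5): E = 10, F = 0, G = 49/4.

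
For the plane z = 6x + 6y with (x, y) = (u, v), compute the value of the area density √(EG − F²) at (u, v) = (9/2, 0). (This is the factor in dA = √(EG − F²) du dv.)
√(EG − F²)|_{(9/2, 0)} = sqrt(73)

E = 37, F = 36, G = 37, so EG − F² = 73. Taking the positive square root: √(EG − F²) = sqrt(73). At (u, v) = (9/2, 0): sqrt(73).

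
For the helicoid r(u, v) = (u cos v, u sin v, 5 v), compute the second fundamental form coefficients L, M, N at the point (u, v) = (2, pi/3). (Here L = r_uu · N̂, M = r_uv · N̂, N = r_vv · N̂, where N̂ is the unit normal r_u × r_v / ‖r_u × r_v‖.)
L = 0;  M = -5*sqrt(29)/29;  N = 0

Compute the unit normal N̂(u, v) = (5*sin(v)/sqrt(u^2 + 25), -5*cos(v)/sqrt(u^2 + 25), u/sqrt(u^2 + 25)), and the second partials r_uu, r_uv, r_vv. Take dot products:
  L(u, v) = r_uu · N̂ = 0,
  M(u, v) = r_uv · N̂ = -5/sqrt(u^2 + 25),
  N(u, v) = r_vv · N̂ = 0.
Evaluating at (u, v) = (2, pi/3):
  L = 0, M = -5*sqrt(29)/29, N = 0.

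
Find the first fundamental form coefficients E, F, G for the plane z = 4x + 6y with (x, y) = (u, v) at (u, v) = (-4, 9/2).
E = 17;  F = 24;  G = 37

Partials: r_u = (1, 0, 4), r_v = (0, 1, 6). As functions of (u, v):
  E = r_u · r_u = 17,
  F = r_u · r_v = 24,
  G = r_v · r_v = 37.
Evaluating at (u, v) = (-4, 9/2): E = 17, F = 24, G = 37.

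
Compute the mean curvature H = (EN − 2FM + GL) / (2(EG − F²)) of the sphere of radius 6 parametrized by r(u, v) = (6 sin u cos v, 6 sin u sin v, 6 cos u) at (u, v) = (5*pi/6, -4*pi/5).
H = -1/6

With E = 36, F = 0, G = 36*sin(u)^2, L = -6*sin(u)/Abs(sin(u)), M = 0, N = -6*sin(u)^3/Abs(sin(u)), assemble
  H = (EN − 2FM + GL) / (2(EG − F²)) = -sin(u)/(6*Abs(sin(u))).
At (u, v) = (5*pi/6, -4*pi/5): H = -1/6.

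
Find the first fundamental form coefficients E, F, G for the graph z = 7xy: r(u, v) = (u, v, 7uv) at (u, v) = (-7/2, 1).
E = 50;  F = -343/2;  G = 2405/4

Partials: r_u = (1, 0, 7*v), r_v = (0, 1, 7*u). As functions of (u, v):
  E = r_u · r_u = 49*v^2 + 1,
  F = r_u · r_v = 49*u*v,
  G = r_v · r_v = 49*u^2 + 1.
Evaluating at (u, v) = (-7/2, 1): E = 50, F = -343/2, G = 2405/4.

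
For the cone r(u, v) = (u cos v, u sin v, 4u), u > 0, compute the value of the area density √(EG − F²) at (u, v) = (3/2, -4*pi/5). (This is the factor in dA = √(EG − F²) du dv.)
√(EG − F²)|_{(3/2, -4*pi/5)} = 3*sqrt(17)/2

E = 17, F = 0, G = u^2, so EG − F² = 17*u^2. Taking the positive square root: √(EG − F²) = sqrt(17)*Abs(u). At (u, v) = (3/2, -4*pi/5): 3*sqrt(17)/2.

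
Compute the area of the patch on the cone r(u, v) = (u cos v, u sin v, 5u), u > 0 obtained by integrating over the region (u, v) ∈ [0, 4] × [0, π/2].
Area = 4*sqrt(26)*pi

Area = ∫∫ √(EG − F²) du dv with √(EG − F²) = sqrt(26)*Abs(u). Integrating over [0, 4] × [0, π/2] gives 4*sqrt(26)*pi.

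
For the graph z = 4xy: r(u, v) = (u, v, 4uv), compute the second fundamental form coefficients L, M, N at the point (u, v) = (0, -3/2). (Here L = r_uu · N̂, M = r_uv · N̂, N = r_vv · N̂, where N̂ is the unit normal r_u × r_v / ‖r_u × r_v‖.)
L = 0;  M = 4*sqrt(37)/37;  N = 0

Compute the unit normal N̂(u, v) = (-4*v/sqrt(16*u^2 + 16*v^2 + 1), -4*u/sqrt(16*u^2 + 16*v^2 + 1), 1/sqrt(16*u^2 + 16*v^2 + 1)), and the second partials r_uu, r_uv, r_vv. Take dot products:
  L(u, v) = r_uu · N̂ = 0,
  M(u, v) = r_uv · N̂ = 4/sqrt(16*u^2 + 16*v^2 + 1),
  N(u, v) = r_vv · N̂ = 0.
Evaluating at (u, v) = (0, -3/2):
  L = 0, M = 4*sqrt(37)/37, N = 0.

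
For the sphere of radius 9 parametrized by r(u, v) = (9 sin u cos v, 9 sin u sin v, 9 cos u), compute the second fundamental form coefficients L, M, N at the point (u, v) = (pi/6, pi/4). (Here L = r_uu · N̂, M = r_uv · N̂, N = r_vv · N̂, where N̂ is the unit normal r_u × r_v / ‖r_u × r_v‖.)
L = -9;  M = 0;  N = -9/4

Compute the unit normal N̂(u, v) = (sin(u)^2*cos(v)/Abs(sin(u)), sin(u)^2*sin(v)/Abs(sin(u)), sin(2*u)/(2*Abs(sin(u)))), and the second partials r_uu, r_uv, r_vv. Take dot products:
  L(u, v) = r_uu · N̂ = -9*sin(u)/Abs(sin(u)),
  M(u, v) = r_uv · N̂ = 0,
  N(u, v) = r_vv · N̂ = -9*sin(u)^3/Abs(sin(u)).
Evaluating at (u, v) = (pi/6, pi/4):
  L = -9, M = 0, N = -9/4.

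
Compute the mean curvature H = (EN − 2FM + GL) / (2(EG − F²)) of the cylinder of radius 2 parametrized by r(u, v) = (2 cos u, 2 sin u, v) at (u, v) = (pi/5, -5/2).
H = -1/4

With E = 4, F = 0, G = 1, L = -2, M = 0, N = 0, assemble
  H = (EN − 2FM + GL) / (2(EG − F²)) = -1/4.
At (u, v) = (pi/5, -5/2): H = -1/4.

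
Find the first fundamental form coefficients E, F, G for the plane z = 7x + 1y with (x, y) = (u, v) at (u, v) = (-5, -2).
E = 50;  F = 7;  G = 2

Partials: r_u = (1, 0, 7), r_v = (0, 1, 1). As functions of (u, v):
  E = r_u · r_u = 50,
  F = r_u · r_v = 7,
  G = r_v · r_v = 2.
Evaluating at (u, v) = (-5, -2): E = 50, F = 7, G = 2.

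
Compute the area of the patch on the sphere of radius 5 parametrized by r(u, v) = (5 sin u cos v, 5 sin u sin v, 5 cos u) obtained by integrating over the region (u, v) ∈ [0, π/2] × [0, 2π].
Area = 50*pi

Area = ∫∫ √(EG − F²) du dv with √(EG − F²) = 25*Abs(sin(u)). Integrating over [0, π/2] × [0, 2π] gives 50*pi.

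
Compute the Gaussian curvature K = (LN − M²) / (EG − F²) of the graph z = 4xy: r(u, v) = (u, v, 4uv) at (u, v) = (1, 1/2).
K = -16/441

Coefficients of the first fundamental form: E = 16*v^2 + 1, F = 16*u*v, G = 16*u^2 + 1.
Coefficients of the second fundamental form: L = 0, M = 4/sqrt(16*u^2 + 16*v^2 + 1), N = 0.
Assemble K = (LN − M²)/(EG − F²) = -16/(256*u^4 + 512*u^2*v^2 + 32*u^2 + 256*v^4 + 32*v^2 + 1). At (u, v) = (1, 1/2): K = -16/441.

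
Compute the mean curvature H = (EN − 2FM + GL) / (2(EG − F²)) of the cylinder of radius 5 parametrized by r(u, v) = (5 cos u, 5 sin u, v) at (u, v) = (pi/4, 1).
H = -1/10

With E = 25, F = 0, G = 1, L = -5, M = 0, N = 0, assemble
  H = (EN − 2FM + GL) / (2(EG − F²)) = -1/10.
At (u, v) = (pi/4, 1): H = -1/10.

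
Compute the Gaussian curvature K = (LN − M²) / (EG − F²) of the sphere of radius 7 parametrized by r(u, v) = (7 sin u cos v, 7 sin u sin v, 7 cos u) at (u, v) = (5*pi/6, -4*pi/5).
K = 1/49

Coefficients of the first fundamental form: E = 49, F = 0, G = 49*sin(u)^2.
Coefficients of the second fundamental form: L = -7*sin(u)/Abs(sin(u)), M = 0, N = -7*sin(u)^3/Abs(sin(u)).
Assemble K = (LN − M²)/(EG − F²) = 1/49. At (u, v) = (5*pi/6, -4*pi/5): K = 1/49.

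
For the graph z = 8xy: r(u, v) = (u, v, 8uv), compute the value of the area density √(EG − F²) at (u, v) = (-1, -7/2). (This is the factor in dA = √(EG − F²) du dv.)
√(EG − F²)|_{(-1, -7/2)} = sqrt(849)

E = 64*v^2 + 1, F = 64*u*v, G = 64*u^2 + 1, so EG − F² = 64*u^2 + 64*v^2 + 1. Taking the positive square root: √(EG − F²) = sqrt(64*u^2 + 64*v^2 + 1). At (u, v) = (-1, -7/2): sqrt(849).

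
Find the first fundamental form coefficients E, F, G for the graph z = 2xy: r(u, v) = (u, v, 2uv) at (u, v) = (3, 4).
E = 65;  F = 48;  G = 37

Partials: r_u = (1, 0, 2*v), r_v = (0, 1, 2*u). As functions of (u, v):
  E = r_u · r_u = 4*v^2 + 1,
  F = r_u · r_v = 4*u*v,
  G = r_v · r_v = 4*u^2 + 1.
Evaluating at (u, v) = (3, 4): E = 65, F = 48, G = 37.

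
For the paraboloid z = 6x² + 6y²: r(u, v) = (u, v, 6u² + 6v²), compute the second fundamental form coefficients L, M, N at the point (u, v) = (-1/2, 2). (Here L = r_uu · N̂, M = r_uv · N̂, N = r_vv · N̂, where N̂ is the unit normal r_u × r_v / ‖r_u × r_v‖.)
L = 12*sqrt(613)/613;  M = 0;  N = 12*sqrt(613)/613

Compute the unit normal N̂(u, v) = (-12*u/sqrt(144*u^2 + 144*v^2 + 1), -12*v/sqrt(144*u^2 + 144*v^2 + 1), 1/sqrt(144*u^2 + 144*v^2 + 1)), and the second partials r_uu, r_uv, r_vv. Take dot products:
  L(u, v) = r_uu · N̂ = 12/sqrt(144*u^2 + 144*v^2 + 1),
  M(u, v) = r_uv · N̂ = 0,
  N(u, v) = r_vv · N̂ = 12/sqrt(144*u^2 + 144*v^2 + 1).
Evaluating at (u, v) = (-1/2, 2):
  L = 12*sqrt(613)/613, M = 0, N = 12*sqrt(613)/613.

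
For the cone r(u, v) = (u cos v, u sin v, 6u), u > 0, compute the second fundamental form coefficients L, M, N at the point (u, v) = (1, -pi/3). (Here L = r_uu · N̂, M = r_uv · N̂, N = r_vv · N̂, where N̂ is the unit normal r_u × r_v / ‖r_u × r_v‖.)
L = 0;  M = 0;  N = 6*sqrt(37)/37

Compute the unit normal N̂(u, v) = (-6*sqrt(37)*u*cos(v)/(37*Abs(u)), -6*sqrt(37)*u*sin(v)/(37*Abs(u)), sqrt(37)*u/(37*Abs(u))), and the second partials r_uu, r_uv, r_vv. Take dot products:
  L(u, v) = r_uu · N̂ = 0,
  M(u, v) = r_uv · N̂ = 0,
  N(u, v) = r_vv · N̂ = 6*sqrt(37)*u^2/(37*Abs(u)).
Evaluating at (u, v) = (1, -pi/3):
  L = 0, M = 0, N = 6*sqrt(37)/37.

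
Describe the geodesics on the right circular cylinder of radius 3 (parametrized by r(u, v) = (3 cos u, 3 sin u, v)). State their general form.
The cylinder is flat (K = 0) and locally isometric to the plane via the development (u, v) ↦ (3 u, v). Geodesics are the pre-images of straight lines: circles (v constant), vertical lines (u constant), and helices (v = c · u + d) for constants c, d.

A right cylinder has E = 3², F = 0, G = 1, so EG − F² = 3², and L = −3, M = N = 0, giving K = (LN − M²)/(EG − F²) = 0 everywhere. A flat surface is locally isometric to the Euclidean plane via the map (u, v) ↦ (3 u, v). Straight lines in the (x̃, ỹ) plane pull back to: (a) horizontal circles (v = const), (b) vertical generators (u = const), and (c) helices (3 u tan θ = v, i.e. v = c · u + d).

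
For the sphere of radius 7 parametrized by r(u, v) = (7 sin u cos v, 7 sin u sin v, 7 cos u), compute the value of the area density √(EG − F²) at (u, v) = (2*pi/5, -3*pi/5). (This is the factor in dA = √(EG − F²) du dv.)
√(EG − F²)|_{(2*pi/5, -3*pi/5)} = 49*sqrt(2*sqrt(5) + 10)/4

E = 49, F = 0, G = 49*sin(u)^2, so EG − F² = 2401*sin(u)^2. Taking the positive square root: √(EG − F²) = 49*Abs(sin(u)). At (u, v) = (2*pi/5, -3*pi/5): 49*sqrt(2*sqrt(5) + 10)/4.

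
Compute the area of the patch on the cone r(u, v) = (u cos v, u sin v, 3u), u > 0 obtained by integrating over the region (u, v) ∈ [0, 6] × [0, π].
Area = 18*sqrt(10)*pi

Area = ∫∫ √(EG − F²) du dv with √(EG − F²) = sqrt(10)*Abs(u). Integrating over [0, 6] × [0, π] gives 18*sqrt(10)*pi.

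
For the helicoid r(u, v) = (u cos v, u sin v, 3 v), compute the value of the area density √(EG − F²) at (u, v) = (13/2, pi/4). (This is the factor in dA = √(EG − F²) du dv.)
√(EG − F²)|_{(13/2, pi/4)} = sqrt(205)/2

E = 1, F = 0, G = u^2 + 9, so EG − F² = u^2 + 9. Taking the positive square root: √(EG − F²) = sqrt(u^2 + 9). At (u, v) = (13/2, pi/4): sqrt(205)/2.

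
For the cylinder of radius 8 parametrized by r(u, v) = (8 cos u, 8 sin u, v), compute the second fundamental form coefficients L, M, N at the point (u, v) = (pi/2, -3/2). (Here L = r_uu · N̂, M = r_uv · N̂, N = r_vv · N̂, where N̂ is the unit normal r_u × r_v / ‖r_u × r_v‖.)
L = -8;  M = 0;  N = 0

Compute the unit normal N̂(u, v) = (cos(u), sin(u), 0), and the second partials r_uu, r_uv, r_vv. Take dot products:
  L(u, v) = r_uu · N̂ = -8,
  M(u, v) = r_uv · N̂ = 0,
  N(u, v) = r_vv · N̂ = 0.
Evaluating at (u, v) = (pi/2, -3/2):
  L = -8, M = 0, N = 0.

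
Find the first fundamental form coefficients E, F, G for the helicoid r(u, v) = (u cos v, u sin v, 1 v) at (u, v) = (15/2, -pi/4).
E = 1;  F = 0;  G = 229/4

Partials: r_u = (cos(v), sin(v), 0), r_v = (-u*sin(v), u*cos(v), 1). As functions of (u, v):
  E = r_u · r_u = 1,
  F = r_u · r_v = 0,
  G = r_v · r_v = u^2 + 1.
Evaluating at (u, v) = (15/2, -pi/4): E = 1, F = 0, G = 229/4.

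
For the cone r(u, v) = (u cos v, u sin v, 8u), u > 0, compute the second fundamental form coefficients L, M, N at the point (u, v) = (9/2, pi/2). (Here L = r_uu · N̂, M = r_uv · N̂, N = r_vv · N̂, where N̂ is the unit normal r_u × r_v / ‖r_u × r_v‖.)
L = 0;  M = 0;  N = 36*sqrt(65)/65

Compute the unit normal N̂(u, v) = (-8*sqrt(65)*u*cos(v)/(65*Abs(u)), -8*sqrt(65)*u*sin(v)/(65*Abs(u)), sqrt(65)*u/(65*Abs(u))), and the second partials r_uu, r_uv, r_vv. Take dot products:
  L(u, v) = r_uu · N̂ = 0,
  M(u, v) = r_uv · N̂ = 0,
  N(u, v) = r_vv · N̂ = 8*sqrt(65)*u^2/(65*Abs(u)).
Evaluating at (u, v) = (9/2, pi/2):
  L = 0, M = 0, N = 36*sqrt(65)/65.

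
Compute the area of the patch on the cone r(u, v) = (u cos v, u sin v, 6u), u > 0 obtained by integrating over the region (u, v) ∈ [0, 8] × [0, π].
Area = 32*sqrt(37)*pi

Area = ∫∫ √(EG − F²) du dv with √(EG − F²) = sqrt(37)*Abs(u). Integrating over [0, 8] × [0, π] gives 32*sqrt(37)*pi.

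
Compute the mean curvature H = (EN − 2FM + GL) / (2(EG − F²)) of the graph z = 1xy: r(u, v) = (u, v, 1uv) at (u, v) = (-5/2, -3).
H = -12*sqrt(65)/845

With E = v^2 + 1, F = u*v, G = u^2 + 1, L = 0, M = 1/sqrt(u^2 + v^2 + 1), N = 0, assemble
  H = (EN − 2FM + GL) / (2(EG − F²)) = -u*v/(u^2 + v^2 + 1)^(3/2).
At (u, v) = (-5/2, -3): H = -12*sqrt(65)/845.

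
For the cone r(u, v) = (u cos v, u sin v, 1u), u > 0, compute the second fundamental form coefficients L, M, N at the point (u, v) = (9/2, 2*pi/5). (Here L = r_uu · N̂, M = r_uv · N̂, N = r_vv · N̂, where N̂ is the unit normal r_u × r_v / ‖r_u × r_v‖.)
L = 0;  M = 0;  N = 9*sqrt(2)/4

Compute the unit normal N̂(u, v) = (-sqrt(2)*u*cos(v)/(2*Abs(u)), -sqrt(2)*u*sin(v)/(2*Abs(u)), sqrt(2)*u/(2*Abs(u))), and the second partials r_uu, r_uv, r_vv. Take dot products:
  L(u, v) = r_uu · N̂ = 0,
  M(u, v) = r_uv · N̂ = 0,
  N(u, v) = r_vv · N̂ = sqrt(2)*u^2/(2*Abs(u)).
Evaluating at (u, v) = (9/2, 2*pi/5):
  L = 0, M = 0, N = 9*sqrt(2)/4.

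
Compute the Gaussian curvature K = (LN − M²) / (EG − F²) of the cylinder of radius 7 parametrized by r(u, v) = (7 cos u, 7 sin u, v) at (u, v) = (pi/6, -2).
K = 0

Coefficients of the first fundamental form: E = 49, F = 0, G = 1.
Coefficients of the second fundamental form: L = -7, M = 0, N = 0.
Assemble K = (LN − M²)/(EG − F²) = 0. At (u, v) = (pi/6, -2): K = 0.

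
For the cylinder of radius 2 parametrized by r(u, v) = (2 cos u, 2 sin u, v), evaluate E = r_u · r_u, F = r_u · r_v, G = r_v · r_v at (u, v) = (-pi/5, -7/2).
E = 4;  F = 0;  G = 1

Partials: r_u = (-2*sin(u), 2*cos(u), 0), r_v = (0, 0, 1). As functions of (u, v):
  E = r_u · r_u = 4,
  F = r_u · r_v = 0,
  G = r_v · r_v = 1.
Evaluating at (u, v) = (-pi/5, -7/2): E = 4, F = 0, G = 1.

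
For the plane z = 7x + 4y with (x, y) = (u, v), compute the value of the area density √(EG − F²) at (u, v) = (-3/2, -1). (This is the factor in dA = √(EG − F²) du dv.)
√(EG − F²)|_{(-3/2, -1)} = sqrt(66)

E = 50, F = 28, G = 17, so EG − F² = 66. Taking the positive square root: √(EG − F²) = sqrt(66). At (u, v) = (-3/2, -1): sqrt(66).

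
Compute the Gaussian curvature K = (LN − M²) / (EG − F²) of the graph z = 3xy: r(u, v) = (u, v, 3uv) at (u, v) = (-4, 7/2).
K = -144/1042441

Coefficients of the first fundamental form: E = 9*v^2 + 1, F = 9*u*v, G = 9*u^2 + 1.
Coefficients of the second fundamental form: L = 0, M = 3/sqrt(9*u^2 + 9*v^2 + 1), N = 0.
Assemble K = (LN − M²)/(EG − F²) = -9/(81*u^4 + 162*u^2*v^2 + 18*u^2 + 81*v^4 + 18*v^2 + 1). At (u, v) = (-4, 7/2): K = -144/1042441.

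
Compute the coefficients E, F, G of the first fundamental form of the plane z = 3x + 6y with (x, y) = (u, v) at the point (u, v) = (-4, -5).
E = 10;  F = 18;  G = 37

Partials: r_u = (1, 0, 3), r_v = (0, 1, 6). As functions of (u, v):
  E = r_u · r_u = 10,
  F = r_u · r_v = 18,
  G = r_v · r_v = 37.
Evaluating at (u, v) = (-4, -5): E = 10, F = 18, G = 37.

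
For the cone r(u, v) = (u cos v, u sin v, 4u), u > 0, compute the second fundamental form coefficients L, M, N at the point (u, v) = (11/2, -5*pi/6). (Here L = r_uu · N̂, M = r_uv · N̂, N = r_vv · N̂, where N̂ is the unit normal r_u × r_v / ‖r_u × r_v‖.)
L = 0;  M = 0;  N = 22*sqrt(17)/17

Compute the unit normal N̂(u, v) = (-4*sqrt(17)*u*cos(v)/(17*Abs(u)), -4*sqrt(17)*u*sin(v)/(17*Abs(u)), sqrt(17)*u/(17*Abs(u))), and the second partials r_uu, r_uv, r_vv. Take dot products:
  L(u, v) = r_uu · N̂ = 0,
  M(u, v) = r_uv · N̂ = 0,
  N(u, v) = r_vv · N̂ = 4*sqrt(17)*u^2/(17*Abs(u)).
Evaluating at (u, v) = (11/2, -5*pi/6):
  L = 0, M = 0, N = 22*sqrt(17)/17.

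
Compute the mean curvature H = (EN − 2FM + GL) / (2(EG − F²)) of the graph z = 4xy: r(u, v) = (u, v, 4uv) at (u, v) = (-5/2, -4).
H = -640*sqrt(357)/127449

With E = 16*v^2 + 1, F = 16*u*v, G = 16*u^2 + 1, L = 0, M = 4/sqrt(16*u^2 + 16*v^2 + 1), N = 0, assemble
  H = (EN − 2FM + GL) / (2(EG − F²)) = -64*u*v/(16*u^2 + 16*v^2 + 1)^(3/2).
At (u, v) = (-5/2, -4): H = -640*sqrt(357)/127449.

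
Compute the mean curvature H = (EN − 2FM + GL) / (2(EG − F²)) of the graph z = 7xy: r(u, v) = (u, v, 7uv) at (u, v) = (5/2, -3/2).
H = 1029*sqrt(1670)/278890

With E = 49*v^2 + 1, F = 49*u*v, G = 49*u^2 + 1, L = 0, M = 7/sqrt(49*u^2 + 49*v^2 + 1), N = 0, assemble
  H = (EN − 2FM + GL) / (2(EG − F²)) = -343*u*v/(49*u^2 + 49*v^2 + 1)^(3/2).
At (u, v) = (5/2, -3/2): H = 1029*sqrt(1670)/278890.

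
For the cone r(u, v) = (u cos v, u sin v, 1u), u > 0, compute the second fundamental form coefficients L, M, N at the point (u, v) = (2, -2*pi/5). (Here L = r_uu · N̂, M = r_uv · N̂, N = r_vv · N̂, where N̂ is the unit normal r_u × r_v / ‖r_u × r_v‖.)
L = 0;  M = 0;  N = sqrt(2)

Compute the unit normal N̂(u, v) = (-sqrt(2)*u*cos(v)/(2*Abs(u)), -sqrt(2)*u*sin(v)/(2*Abs(u)), sqrt(2)*u/(2*Abs(u))), and the second partials r_uu, r_uv, r_vv. Take dot products:
  L(u, v) = r_uu · N̂ = 0,
  M(u, v) = r_uv · N̂ = 0,
  N(u, v) = r_vv · N̂ = sqrt(2)*u^2/(2*Abs(u)).
Evaluating at (u, v) = (2, -2*pi/5):
  L = 0, M = 0, N = sqrt(2).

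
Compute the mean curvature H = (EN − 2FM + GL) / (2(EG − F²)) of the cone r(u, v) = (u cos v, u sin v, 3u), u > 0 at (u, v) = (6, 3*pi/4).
H = sqrt(10)/40

With E = 10, F = 0, G = u^2, L = 0, M = 0, N = 3*sqrt(10)*u^2/(10*Abs(u)), assemble
  H = (EN − 2FM + GL) / (2(EG − F²)) = 3*sqrt(10)/(20*Abs(u)).
At (u, v) = (6, 3*pi/4): H = sqrt(10)/40.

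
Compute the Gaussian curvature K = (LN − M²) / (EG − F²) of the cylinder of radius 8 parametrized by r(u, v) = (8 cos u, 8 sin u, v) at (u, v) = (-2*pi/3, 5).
K = 0

Coefficients of the first fundamental form: E = 64, F = 0, G = 1.
Coefficients of the second fundamental form: L = -8, M = 0, N = 0.
Assemble K = (LN − M²)/(EG − F²) = 0. At (u, v) = (-2*pi/3, 5): K = 0.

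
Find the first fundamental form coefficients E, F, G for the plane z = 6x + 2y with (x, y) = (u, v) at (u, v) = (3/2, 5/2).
E = 37;  F = 12;  G = 5

Partials: r_u = (1, 0, 6), r_v = (0, 1, 2). As functions of (u, v):
  E = r_u · r_u = 37,
  F = r_u · r_v = 12,
  G = r_v · r_v = 5.
Evaluating at (u, v) = (3/2, 5/2): E = 37, F = 12, G = 5.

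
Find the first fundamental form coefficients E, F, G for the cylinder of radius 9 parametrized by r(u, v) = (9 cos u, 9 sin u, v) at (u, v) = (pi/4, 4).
E = 81;  F = 0;  G = 1

Partials: r_u = (-9*sin(u), 9*cos(u), 0), r_v = (0, 0, 1). As functions of (u, v):
  E = r_u · r_u = 81,
  F = r_u · r_v = 0,
  G = r_v · r_v = 1.
Evaluating at (u, v) = (pi/4, 4): E = 81, F = 0, G = 1.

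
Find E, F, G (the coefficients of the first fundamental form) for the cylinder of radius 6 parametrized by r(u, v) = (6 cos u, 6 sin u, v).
E = 36;  F = 0;  G = 1

Compute partials: r_u = (-6*sin(u), 6*cos(u), 0), r_v = (0, 0, 1). Then
  E = r_u · r_u = 36,
  F = r_u · r_v = 0,
  G = r_v · r_v = 1.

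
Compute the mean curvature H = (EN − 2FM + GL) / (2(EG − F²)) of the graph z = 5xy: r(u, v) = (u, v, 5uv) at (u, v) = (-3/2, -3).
H = -4500*sqrt(1129)/1274641

With E = 25*v^2 + 1, F = 25*u*v, G = 25*u^2 + 1, L = 0, M = 5/sqrt(25*u^2 + 25*v^2 + 1), N = 0, assemble
  H = (EN − 2FM + GL) / (2(EG − F²)) = -125*u*v/(25*u^2 + 25*v^2 + 1)^(3/2).
At (u, v) = (-3/2, -3): H = -4500*sqrt(1129)/1274641.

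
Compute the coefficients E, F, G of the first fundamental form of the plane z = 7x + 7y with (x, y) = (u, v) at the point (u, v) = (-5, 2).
E = 50;  F = 49;  G = 50

Partials: r_u = (1, 0, 7), r_v = (0, 1, 7). As functions of (u, v):
  E = r_u · r_u = 50,
  F = r_u · r_v = 49,
  G = r_v · r_v = 50.
Evaluating at (u, v) = (-5, 2): E = 50, F = 49, G = 50.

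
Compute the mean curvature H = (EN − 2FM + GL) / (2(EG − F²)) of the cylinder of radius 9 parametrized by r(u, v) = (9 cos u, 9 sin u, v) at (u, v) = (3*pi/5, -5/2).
H = -1/18

With E = 81, F = 0, G = 1, L = -9, M = 0, N = 0, assemble
  H = (EN − 2FM + GL) / (2(EG − F²)) = -1/18.
At (u, v) = (3*pi/5, -5/2): H = -1/18.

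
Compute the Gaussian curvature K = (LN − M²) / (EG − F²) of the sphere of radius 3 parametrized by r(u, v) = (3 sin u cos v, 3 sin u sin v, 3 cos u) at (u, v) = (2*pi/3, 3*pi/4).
K = 1/9

Coefficients of the first fundamental form: E = 9, F = 0, G = 9*sin(u)^2.
Coefficients of the second fundamental form: L = -3*sin(u)/Abs(sin(u)), M = 0, N = -3*sin(u)^3/Abs(sin(u)).
Assemble K = (LN − M²)/(EG − F²) = 1/9. At (u, v) = (2*pi/3, 3*pi/4): K = 1/9.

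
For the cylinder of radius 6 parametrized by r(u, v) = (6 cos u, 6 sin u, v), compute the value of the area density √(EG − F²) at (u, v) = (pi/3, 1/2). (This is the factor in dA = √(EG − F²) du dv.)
√(EG − F²)|_{(pi/3, 1/2)} = 6

E = 36, F = 0, G = 1, so EG − F² = 36. Taking the positive square root: √(EG − F²) = 6. At (u, v) = (pi/3, 1/2): 6.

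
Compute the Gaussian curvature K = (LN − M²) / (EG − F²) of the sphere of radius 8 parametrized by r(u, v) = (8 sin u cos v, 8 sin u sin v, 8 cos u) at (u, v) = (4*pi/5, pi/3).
K = 1/64

Coefficients of the first fundamental form: E = 64, F = 0, G = 64*sin(u)^2.
Coefficients of the second fundamental form: L = -8*sin(u)/Abs(sin(u)), M = 0, N = -8*sin(u)^3/Abs(sin(u)).
Assemble K = (LN − M²)/(EG − F²) = 1/64. At (u, v) = (4*pi/5, pi/3): K = 1/64.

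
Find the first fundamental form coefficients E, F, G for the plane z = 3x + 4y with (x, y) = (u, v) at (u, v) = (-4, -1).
E = 10;  F = 12;  G = 17

Partials: r_u = (1, 0, 3), r_v = (0, 1, 4). As functions of (u, v):
  E = r_u · r_u = 10,
  F = r_u · r_v = 12,
  G = r_v · r_v = 17.
Evaluating at (u, v) = (-4, -1): E = 10, F = 12, G = 17.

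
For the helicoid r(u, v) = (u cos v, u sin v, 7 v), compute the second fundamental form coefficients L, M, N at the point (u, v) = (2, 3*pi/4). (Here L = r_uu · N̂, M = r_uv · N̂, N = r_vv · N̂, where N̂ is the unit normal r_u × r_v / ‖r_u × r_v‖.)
L = 0;  M = -7*sqrt(53)/53;  N = 0

Compute the unit normal N̂(u, v) = (7*sin(v)/sqrt(u^2 + 49), -7*cos(v)/sqrt(u^2 + 49), u/sqrt(u^2 + 49)), and the second partials r_uu, r_uv, r_vv. Take dot products:
  L(u, v) = r_uu · N̂ = 0,
  M(u, v) = r_uv · N̂ = -7/sqrt(u^2 + 49),
  N(u, v) = r_vv · N̂ = 0.
Evaluating at (u, v) = (2, 3*pi/4):
  L = 0, M = -7*sqrt(53)/53, N = 0.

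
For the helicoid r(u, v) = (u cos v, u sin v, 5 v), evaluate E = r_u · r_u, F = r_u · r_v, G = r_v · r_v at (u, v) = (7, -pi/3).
E = 1;  F = 0;  G = 74

Partials: r_u = (cos(v), sin(v), 0), r_v = (-u*sin(v), u*cos(v), 5). As functions of (u, v):
  E = r_u · r_u = 1,
  F = r_u · r_v = 0,
  G = r_v · r_v = u^2 + 25.
Evaluating at (u, v) = (7, -pi/3): E = 1, F = 0, G = 74.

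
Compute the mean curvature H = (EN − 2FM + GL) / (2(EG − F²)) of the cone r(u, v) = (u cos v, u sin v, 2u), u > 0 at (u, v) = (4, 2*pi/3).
H = sqrt(5)/20

With E = 5, F = 0, G = u^2, L = 0, M = 0, N = 2*sqrt(5)*u^2/(5*Abs(u)), assemble
  H = (EN − 2FM + GL) / (2(EG − F²)) = sqrt(5)/(5*Abs(u)).
At (u, v) = (4, 2*pi/3): H = sqrt(5)/20.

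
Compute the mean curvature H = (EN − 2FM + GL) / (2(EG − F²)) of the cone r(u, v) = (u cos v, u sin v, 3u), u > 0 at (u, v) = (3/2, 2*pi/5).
H = sqrt(10)/10

With E = 10, F = 0, G = u^2, L = 0, M = 0, N = 3*sqrt(10)*u^2/(10*Abs(u)), assemble
  H = (EN − 2FM + GL) / (2(EG − F²)) = 3*sqrt(10)/(20*Abs(u)).
At (u, v) = (3/2, 2*pi/5): H = sqrt(10)/10.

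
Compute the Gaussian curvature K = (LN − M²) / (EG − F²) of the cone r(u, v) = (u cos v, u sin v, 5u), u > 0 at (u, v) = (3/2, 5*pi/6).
K = 0

Coefficients of the first fundamental form: E = 26, F = 0, G = u^2.
Coefficients of the second fundamental form: L = 0, M = 0, N = 5*sqrt(26)*u^2/(26*Abs(u)).
Assemble K = (LN − M²)/(EG − F²) = 0. At (u, v) = (3/2, 5*pi/6): K = 0.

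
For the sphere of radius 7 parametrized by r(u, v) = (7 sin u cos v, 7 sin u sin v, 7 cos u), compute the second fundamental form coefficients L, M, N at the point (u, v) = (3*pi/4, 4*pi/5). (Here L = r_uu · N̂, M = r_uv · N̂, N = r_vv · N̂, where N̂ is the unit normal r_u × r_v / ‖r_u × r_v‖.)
L = -7;  M = 0;  N = -7/2

Compute the unit normal N̂(u, v) = (sin(u)^2*cos(v)/Abs(sin(u)), sin(u)^2*sin(v)/Abs(sin(u)), sin(2*u)/(2*Abs(sin(u)))), and the second partials r_uu, r_uv, r_vv. Take dot products:
  L(u, v) = r_uu · N̂ = -7*sin(u)/Abs(sin(u)),
  M(u, v) = r_uv · N̂ = 0,
  N(u, v) = r_vv · N̂ = -7*sin(u)^3/Abs(sin(u)).
Evaluating at (u, v) = (3*pi/4, 4*pi/5):
  L = -7, M = 0, N = -7/2.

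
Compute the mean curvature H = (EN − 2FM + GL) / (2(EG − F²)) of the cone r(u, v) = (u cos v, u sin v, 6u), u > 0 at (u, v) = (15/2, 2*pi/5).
H = 2*sqrt(37)/185

With E = 37, F = 0, G = u^2, L = 0, M = 0, N = 6*sqrt(37)*u^2/(37*Abs(u)), assemble
  H = (EN − 2FM + GL) / (2(EG − F²)) = 3*sqrt(37)/(37*Abs(u)).
At (u, v) = (15/2, 2*pi/5): H = 2*sqrt(37)/185.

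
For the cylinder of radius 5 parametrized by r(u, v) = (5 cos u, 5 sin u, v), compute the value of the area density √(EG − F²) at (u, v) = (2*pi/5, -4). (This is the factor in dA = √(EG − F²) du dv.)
√(EG − F²)|_{(2*pi/5, -4)} = 5

E = 25, F = 0, G = 1, so EG − F² = 25. Taking the positive square root: √(EG − F²) = 5. At (u, v) = (2*pi/5, -4): 5.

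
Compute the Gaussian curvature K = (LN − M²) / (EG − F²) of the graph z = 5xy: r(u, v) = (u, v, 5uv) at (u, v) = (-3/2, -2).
K = -400/395641

Coefficients of the first fundamental form: E = 25*v^2 + 1, F = 25*u*v, G = 25*u^2 + 1.
Coefficients of the second fundamental form: L = 0, M = 5/sqrt(25*u^2 + 25*v^2 + 1), N = 0.
Assemble K = (LN − M²)/(EG − F²) = -25/(625*u^4 + 1250*u^2*v^2 + 50*u^2 + 625*v^4 + 50*v^2 + 1). At (u, v) = (-3/2, -2): K = -400/395641.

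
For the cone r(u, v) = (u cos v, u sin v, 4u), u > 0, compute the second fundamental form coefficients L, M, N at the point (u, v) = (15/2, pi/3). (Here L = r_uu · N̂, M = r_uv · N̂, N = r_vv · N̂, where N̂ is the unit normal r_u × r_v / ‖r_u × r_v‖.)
L = 0;  M = 0;  N = 30*sqrt(17)/17

Compute the unit normal N̂(u, v) = (-4*sqrt(17)*u*cos(v)/(17*Abs(u)), -4*sqrt(17)*u*sin(v)/(17*Abs(u)), sqrt(17)*u/(17*Abs(u))), and the second partials r_uu, r_uv, r_vv. Take dot products:
  L(u, v) = r_uu · N̂ = 0,
  M(u, v) = r_uv · N̂ = 0,
  N(u, v) = r_vv · N̂ = 4*sqrt(17)*u^2/(17*Abs(u)).
Evaluating at (u, v) = (15/2, pi/3):
  L = 0, M = 0, N = 30*sqrt(17)/17.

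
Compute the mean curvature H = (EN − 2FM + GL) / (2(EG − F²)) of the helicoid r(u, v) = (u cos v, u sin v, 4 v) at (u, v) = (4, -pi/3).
H = 0

With E = 1, F = 0, G = u^2 + 16, L = 0, M = -4/sqrt(u^2 + 16), N = 0, assemble
  H = (EN − 2FM + GL) / (2(EG − F²)) = 0.
At (u, v) = (4, -pi/3): H = 0.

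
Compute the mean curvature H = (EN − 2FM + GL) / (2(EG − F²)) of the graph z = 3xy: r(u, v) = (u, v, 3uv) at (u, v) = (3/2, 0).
H = 0

With E = 9*v^2 + 1, F = 9*u*v, G = 9*u^2 + 1, L = 0, M = 3/sqrt(9*u^2 + 9*v^2 + 1), N = 0, assemble
  H = (EN − 2FM + GL) / (2(EG − F²)) = -27*u*v/(9*u^2 + 9*v^2 + 1)^(3/2).
At (u, v) = (3/2, 0): H = 0.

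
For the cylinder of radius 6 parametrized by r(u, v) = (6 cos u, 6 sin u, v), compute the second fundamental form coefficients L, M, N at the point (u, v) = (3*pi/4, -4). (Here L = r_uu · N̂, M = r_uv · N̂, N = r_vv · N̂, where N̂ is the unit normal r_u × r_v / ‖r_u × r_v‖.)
L = -6;  M = 0;  N = 0

Compute the unit normal N̂(u, v) = (cos(u), sin(u), 0), and the second partials r_uu, r_uv, r_vv. Take dot products:
  L(u, v) = r_uu · N̂ = -6,
  M(u, v) = r_uv · N̂ = 0,
  N(u, v) = r_vv · N̂ = 0.
Evaluating at (u, v) = (3*pi/4, -4):
  L = -6, M = 0, N = 0.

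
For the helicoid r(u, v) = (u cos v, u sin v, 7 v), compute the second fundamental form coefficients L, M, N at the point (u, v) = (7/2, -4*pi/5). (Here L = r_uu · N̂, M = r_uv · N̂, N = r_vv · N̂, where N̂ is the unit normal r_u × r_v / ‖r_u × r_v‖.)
L = 0;  M = -2*sqrt(5)/5;  N = 0

Compute the unit normal N̂(u, v) = (7*sin(v)/sqrt(u^2 + 49), -7*cos(v)/sqrt(u^2 + 49), u/sqrt(u^2 + 49)), and the second partials r_uu, r_uv, r_vv. Take dot products:
  L(u, v) = r_uu · N̂ = 0,
  M(u, v) = r_uv · N̂ = -7/sqrt(u^2 + 49),
  N(u, v) = r_vv · N̂ = 0.
Evaluating at (u, v) = (7/2, -4*pi/5):
  L = 0, M = -2*sqrt(5)/5, N = 0.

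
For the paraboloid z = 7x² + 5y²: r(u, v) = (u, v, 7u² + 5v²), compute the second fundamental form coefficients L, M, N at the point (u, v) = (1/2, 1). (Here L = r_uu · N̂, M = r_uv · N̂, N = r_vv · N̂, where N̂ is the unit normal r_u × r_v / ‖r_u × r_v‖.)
L = 7*sqrt(6)/15;  M = 0;  N = sqrt(6)/3

Compute the unit normal N̂(u, v) = (-14*u/sqrt(196*u^2 + 100*v^2 + 1), -10*v/sqrt(196*u^2 + 100*v^2 + 1), 1/sqrt(196*u^2 + 100*v^2 + 1)), and the second partials r_uu, r_uv, r_vv. Take dot products:
  L(u, v) = r_uu · N̂ = 14/sqrt(196*u^2 + 100*v^2 + 1),
  M(u, v) = r_uv · N̂ = 0,
  N(u, v) = r_vv · N̂ = 10/sqrt(196*u^2 + 100*v^2 + 1).
Evaluating at (u, v) = (1/2, 1):
  L = 7*sqrt(6)/15, M = 0, N = sqrt(6)/3.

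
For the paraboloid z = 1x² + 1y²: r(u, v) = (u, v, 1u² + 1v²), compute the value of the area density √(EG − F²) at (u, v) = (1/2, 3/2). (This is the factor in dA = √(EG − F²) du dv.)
√(EG − F²)|_{(1/2, 3/2)} = sqrt(11)

E = 4*u^2 + 1, F = 4*u*v, G = 4*v^2 + 1, so EG − F² = 4*u^2 + 4*v^2 + 1. Taking the positive square root: √(EG − F²) = sqrt(4*u^2 + 4*v^2 + 1). At (u, v) = (1/2, 3/2): sqrt(11).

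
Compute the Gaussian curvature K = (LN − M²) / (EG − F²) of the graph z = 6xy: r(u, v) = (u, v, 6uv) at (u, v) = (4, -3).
K = -36/811801

Coefficients of the first fundamental form: E = 36*v^2 + 1, F = 36*u*v, G = 36*u^2 + 1.
Coefficients of the second fundamental form: L = 0, M = 6/sqrt(36*u^2 + 36*v^2 + 1), N = 0.
Assemble K = (LN − M²)/(EG − F²) = -36/(1296*u^4 + 2592*u^2*v^2 + 72*u^2 + 1296*v^4 + 72*v^2 + 1). At (u, v) = (4, -3): K = -36/811801.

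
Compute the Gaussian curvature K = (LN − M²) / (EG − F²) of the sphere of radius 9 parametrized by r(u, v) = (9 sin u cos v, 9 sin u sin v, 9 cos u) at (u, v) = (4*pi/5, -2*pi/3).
K = 1/81

Coefficients of the first fundamental form: E = 81, F = 0, G = 81*sin(u)^2.
Coefficients of the second fundamental form: L = -9*sin(u)/Abs(sin(u)), M = 0, N = -9*sin(u)^3/Abs(sin(u)).
Assemble K = (LN − M²)/(EG − F²) = 1/81. At (u, v) = (4*pi/5, -2*pi/3): K = 1/81.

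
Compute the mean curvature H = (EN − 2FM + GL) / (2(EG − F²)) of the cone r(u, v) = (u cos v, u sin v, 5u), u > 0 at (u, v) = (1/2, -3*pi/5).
H = 5*sqrt(26)/26

With E = 26, F = 0, G = u^2, L = 0, M = 0, N = 5*sqrt(26)*u^2/(26*Abs(u)), assemble
  H = (EN − 2FM + GL) / (2(EG − F²)) = 5*sqrt(26)/(52*Abs(u)).
At (u, v) = (1/2, -3*pi/5): H = 5*sqrt(26)/26.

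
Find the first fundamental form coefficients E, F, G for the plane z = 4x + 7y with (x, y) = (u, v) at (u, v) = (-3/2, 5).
E = 17;  F = 28;  G = 50

Partials: r_u = (1, 0, 4), r_v = (0, 1, 7). As functions of (u, v):
  E = r_u · r_u = 17,
  F = r_u · r_v = 28,
  G = r_v · r_v = 50.
Evaluating at (u, v) = (-3/2, 5): E = 17, F = 28, G = 50.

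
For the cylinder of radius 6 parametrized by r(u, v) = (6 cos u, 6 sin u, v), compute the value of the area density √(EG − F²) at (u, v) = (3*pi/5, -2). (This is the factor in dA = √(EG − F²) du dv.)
√(EG − F²)|_{(3*pi/5, -2)} = 6

E = 36, F = 0, G = 1, so EG − F² = 36. Taking the positive square root: √(EG − F²) = 6. At (u, v) = (3*pi/5, -2): 6.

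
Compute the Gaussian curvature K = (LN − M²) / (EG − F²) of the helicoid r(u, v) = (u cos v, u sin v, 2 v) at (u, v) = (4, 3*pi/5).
K = -1/100

Coefficients of the first fundamental form: E = 1, F = 0, G = u^2 + 4.
Coefficients of the second fundamental form: L = 0, M = -2/sqrt(u^2 + 4), N = 0.
Assemble K = (LN − M²)/(EG − F²) = -4/(u^2 + 4)^2. At (u, v) = (4, 3*pi/5): K = -1/100.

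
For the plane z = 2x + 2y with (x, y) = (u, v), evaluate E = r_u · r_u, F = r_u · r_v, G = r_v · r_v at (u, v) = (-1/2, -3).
E = 5;  F = 4;  G = 5

Partials: r_u = (1, 0, 2), r_v = (0, 1, 2). As functions of (u, v):
  E = r_u · r_u = 5,
  F = r_u · r_v = 4,
  G = r_v · r_v = 5.
Evaluating at (u, v) = (-1/2, -3): E = 5, F = 4, G = 5.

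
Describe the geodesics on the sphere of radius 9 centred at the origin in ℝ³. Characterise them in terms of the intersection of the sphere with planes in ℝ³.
Geodesics on the sphere of radius 9 are great circles — circles of radius 9 obtained as the intersection of the sphere with planes through the origin (the centre of the sphere).

A curve α(t) of nonzero constant speed on the sphere of radius 9 is a geodesic iff its acceleration α̈ is everywhere normal to the surface, i.e. parallel to the radial vector α(t). Then d/dt(α × α̇) = α̇ × α̇ + α × α̈ = 0, so α × α̇ is a constant vector n ≠ 0 and α(t) · n = 0 for all t: α lies in the plane through the origin with normal n. The intersection of that plane with the sphere is a circle of radius 9 (a great circle). Conversely, a great circle traversed at constant speed has centripetal acceleration pointing at the origin, hence normal to the sphere, so every great circle is a geodesic.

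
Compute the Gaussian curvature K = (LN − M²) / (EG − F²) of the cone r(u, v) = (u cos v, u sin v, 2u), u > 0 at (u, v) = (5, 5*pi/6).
K = 0

Coefficients of the first fundamental form: E = 5, F = 0, G = u^2.
Coefficients of the second fundamental form: L = 0, M = 0, N = 2*sqrt(5)*u^2/(5*Abs(u)).
Assemble K = (LN − M²)/(EG − F²) = 0. At (u, v) = (5, 5*pi/6): K = 0.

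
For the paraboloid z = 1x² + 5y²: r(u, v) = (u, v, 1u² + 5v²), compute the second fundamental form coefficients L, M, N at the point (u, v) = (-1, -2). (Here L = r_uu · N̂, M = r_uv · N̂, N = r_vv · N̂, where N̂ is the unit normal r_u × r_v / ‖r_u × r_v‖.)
L = 2*sqrt(5)/45;  M = 0;  N = 2*sqrt(5)/9

Compute the unit normal N̂(u, v) = (-2*u/sqrt(4*u^2 + 100*v^2 + 1), -10*v/sqrt(4*u^2 + 100*v^2 + 1), 1/sqrt(4*u^2 + 100*v^2 + 1)), and the second partials r_uu, r_uv, r_vv. Take dot products:
  L(u, v) = r_uu · N̂ = 2/sqrt(4*u^2 + 100*v^2 + 1),
  M(u, v) = r_uv · N̂ = 0,
  N(u, v) = r_vv · N̂ = 10/sqrt(4*u^2 + 100*v^2 + 1).
Evaluating at (u, v) = (-1, -2):
  L = 2*sqrt(5)/45, M = 0, N = 2*sqrt(5)/9.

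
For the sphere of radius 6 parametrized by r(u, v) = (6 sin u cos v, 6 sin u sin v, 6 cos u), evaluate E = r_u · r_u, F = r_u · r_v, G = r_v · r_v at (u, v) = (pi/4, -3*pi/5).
E = 36;  F = 0;  G = 18

Partials: r_u = (6*cos(u)*cos(v), 6*sin(v)*cos(u), -6*sin(u)), r_v = (-6*sin(u)*sin(v), 6*sin(u)*cos(v), 0). As functions of (u, v):
  E = r_u · r_u = 36,
  F = r_u · r_v = 0,
  G = r_v · r_v = 36*sin(u)^2.
Evaluating at (u, v) = (pi/4, -3*pi/5): E = 36, F = 0, G = 18.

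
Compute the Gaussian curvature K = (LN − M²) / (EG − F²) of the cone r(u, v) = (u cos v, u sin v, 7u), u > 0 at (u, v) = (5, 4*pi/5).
K = 0

Coefficients of the first fundamental form: E = 50, F = 0, G = u^2.
Coefficients of the second fundamental form: L = 0, M = 0, N = 7*sqrt(2)*u^2/(10*Abs(u)).
Assemble K = (LN − M²)/(EG − F²) = 0. At (u, v) = (5, 4*pi/5): K = 0.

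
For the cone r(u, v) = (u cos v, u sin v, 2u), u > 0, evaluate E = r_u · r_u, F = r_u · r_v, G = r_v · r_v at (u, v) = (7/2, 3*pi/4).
E = 5;  F = 0;  G = 49/4

Partials: r_u = (cos(v), sin(v), 2), r_v = (-u*sin(v), u*cos(v), 0). As functions of (u, v):
  E = r_u · r_u = 5,
  F = r_u · r_v = 0,
  G = r_v · r_v = u^2.
Evaluating at (u, v) = (7/2, 3*pi/4): E = 5, F = 0, G = 49/4.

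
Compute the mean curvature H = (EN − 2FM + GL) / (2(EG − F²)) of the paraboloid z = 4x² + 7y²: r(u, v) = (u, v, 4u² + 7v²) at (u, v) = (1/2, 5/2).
H = 5023*sqrt(138)/514188

With E = 64*u^2 + 1, F = 112*u*v, G = 196*v^2 + 1, L = 8/sqrt(64*u^2 + 196*v^2 + 1), M = 0, N = 14/sqrt(64*u^2 + 196*v^2 + 1), assemble
  H = (EN − 2FM + GL) / (2(EG − F²)) = (448*u^2 + 784*v^2 + 11)/(64*u^2 + 196*v^2 + 1)^(3/2).
At (u, v) = (1/2, 5/2): H = 5023*sqrt(138)/514188.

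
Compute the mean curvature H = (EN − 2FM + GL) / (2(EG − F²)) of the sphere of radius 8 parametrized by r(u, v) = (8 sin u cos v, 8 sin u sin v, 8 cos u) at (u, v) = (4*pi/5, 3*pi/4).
H = -1/8

With E = 64, F = 0, G = 64*sin(u)^2, L = -8*sin(u)/Abs(sin(u)), M = 0, N = -8*sin(u)^3/Abs(sin(u)), assemble
  H = (EN − 2FM + GL) / (2(EG − F²)) = -sin(u)/(8*Abs(sin(u))).
At (u, v) = (4*pi/5, 3*pi/4): H = -1/8.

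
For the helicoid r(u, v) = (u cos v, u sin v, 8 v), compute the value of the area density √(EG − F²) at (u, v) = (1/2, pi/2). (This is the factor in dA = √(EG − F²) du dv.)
√(EG − F²)|_{(1/2, pi/2)} = sqrt(257)/2

E = 1, F = 0, G = u^2 + 64, so EG − F² = u^2 + 64. Taking the positive square root: √(EG − F²) = sqrt(u^2 + 64). At (u, v) = (1/2, pi/2): sqrt(257)/2.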